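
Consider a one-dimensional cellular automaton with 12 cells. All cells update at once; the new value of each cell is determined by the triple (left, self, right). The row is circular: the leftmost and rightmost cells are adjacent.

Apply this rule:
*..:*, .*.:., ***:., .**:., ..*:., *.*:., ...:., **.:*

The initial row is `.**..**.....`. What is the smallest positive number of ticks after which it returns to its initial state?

12

..**..**....
...**..**...
....**..**..
.....**..**.
......**..**
*......**..*
**......**..
.**......**.
..**......**
*..**......*
**..**......
.**..**.....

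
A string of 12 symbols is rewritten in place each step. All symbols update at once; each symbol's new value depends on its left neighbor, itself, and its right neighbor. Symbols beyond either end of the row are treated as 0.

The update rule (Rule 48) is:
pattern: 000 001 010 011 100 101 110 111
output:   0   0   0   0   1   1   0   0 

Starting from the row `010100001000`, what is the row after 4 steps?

step 1: 001010000100
step 2: 000101000010
step 3: 000010100001
step 4: 000001010000

000001010000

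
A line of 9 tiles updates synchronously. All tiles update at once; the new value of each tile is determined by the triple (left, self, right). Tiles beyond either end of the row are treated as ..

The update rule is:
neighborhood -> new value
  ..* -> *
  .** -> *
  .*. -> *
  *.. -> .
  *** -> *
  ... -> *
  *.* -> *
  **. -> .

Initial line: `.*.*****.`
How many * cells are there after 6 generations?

5

*******..
******..*
*****..**
****..**.
***..**..
**..**..*
count of *: 5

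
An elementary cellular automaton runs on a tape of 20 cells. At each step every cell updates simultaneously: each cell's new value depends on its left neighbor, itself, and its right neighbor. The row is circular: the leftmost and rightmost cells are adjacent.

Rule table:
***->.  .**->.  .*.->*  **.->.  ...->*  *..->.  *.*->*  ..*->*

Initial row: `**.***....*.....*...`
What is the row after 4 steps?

..**.***....*.....*.

..*....****.*****.**
.**.***....*.....*..
*..*....****.*****.*
..**.***....*.....*.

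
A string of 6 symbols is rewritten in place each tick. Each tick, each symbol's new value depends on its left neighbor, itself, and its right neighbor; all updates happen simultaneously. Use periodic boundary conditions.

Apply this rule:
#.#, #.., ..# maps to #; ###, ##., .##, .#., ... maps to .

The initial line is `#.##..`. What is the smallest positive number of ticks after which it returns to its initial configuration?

tick 1: .#..##
tick 2: #.##..

2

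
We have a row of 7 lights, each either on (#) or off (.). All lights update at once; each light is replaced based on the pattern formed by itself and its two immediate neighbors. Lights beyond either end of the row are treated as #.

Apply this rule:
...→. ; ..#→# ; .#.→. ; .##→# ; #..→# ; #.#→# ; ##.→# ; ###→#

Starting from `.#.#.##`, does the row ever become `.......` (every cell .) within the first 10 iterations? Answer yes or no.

no

#.#.###
##.####
#######
#######  (fixed point — unchanged through iteration 10)
iteration 10 is #######, still not uniform .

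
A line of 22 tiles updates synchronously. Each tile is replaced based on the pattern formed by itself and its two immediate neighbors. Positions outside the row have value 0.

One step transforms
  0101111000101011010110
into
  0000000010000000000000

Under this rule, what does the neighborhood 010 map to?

At position 1 the neighborhood is 010; the next row has 0 there.

0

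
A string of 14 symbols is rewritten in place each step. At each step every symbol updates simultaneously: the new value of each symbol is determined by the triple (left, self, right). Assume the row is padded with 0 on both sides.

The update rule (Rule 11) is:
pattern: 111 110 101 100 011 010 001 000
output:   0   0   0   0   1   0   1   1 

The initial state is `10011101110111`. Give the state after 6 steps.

step 1: 00110001000100
step 2: 11100110011001
step 3: 10001100110010
step 4: 00111001100100
step 5: 11100011001001
step 6: 10001110010010

10001110010010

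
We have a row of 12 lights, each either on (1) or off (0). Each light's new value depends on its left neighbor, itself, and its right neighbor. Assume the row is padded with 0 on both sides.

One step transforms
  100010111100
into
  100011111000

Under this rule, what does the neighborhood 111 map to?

1

At position 7 the neighborhood is 111; the next row has 1 there.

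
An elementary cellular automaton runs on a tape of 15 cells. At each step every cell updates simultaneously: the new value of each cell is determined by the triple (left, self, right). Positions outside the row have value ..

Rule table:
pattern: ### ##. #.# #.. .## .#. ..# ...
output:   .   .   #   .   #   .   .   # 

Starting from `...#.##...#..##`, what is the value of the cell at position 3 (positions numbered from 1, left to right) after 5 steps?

#

##..##..#....#.
#...#.....##...
..#...###.#..##
#...#.#..#...#.
..#..#.....#...
position 3 holds #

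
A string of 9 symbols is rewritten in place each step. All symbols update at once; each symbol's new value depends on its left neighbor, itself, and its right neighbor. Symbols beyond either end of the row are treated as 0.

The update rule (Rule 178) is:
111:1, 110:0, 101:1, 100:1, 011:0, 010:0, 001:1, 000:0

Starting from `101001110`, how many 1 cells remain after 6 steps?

4

010110101
101001010
010110101  (repeats step 1; period 2)
step 6: 101001010
count of 1: 4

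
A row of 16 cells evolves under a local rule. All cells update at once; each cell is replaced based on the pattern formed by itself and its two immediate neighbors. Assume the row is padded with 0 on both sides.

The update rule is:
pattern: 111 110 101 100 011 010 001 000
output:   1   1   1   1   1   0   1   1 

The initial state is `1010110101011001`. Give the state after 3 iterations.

0111111111111111

0101111010111110
1011111101111111
0111111111111111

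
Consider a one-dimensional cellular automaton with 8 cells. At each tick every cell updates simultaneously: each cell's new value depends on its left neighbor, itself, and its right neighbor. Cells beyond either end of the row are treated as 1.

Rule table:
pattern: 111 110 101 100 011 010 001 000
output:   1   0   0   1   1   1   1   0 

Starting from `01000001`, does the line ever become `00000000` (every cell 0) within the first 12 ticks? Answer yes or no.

tick 1: 01100011
tick 2: 01010111
tick 3: 01010111  (fixed point — unchanged through tick 12)
tick 12 is 01010111, still not uniform 0

no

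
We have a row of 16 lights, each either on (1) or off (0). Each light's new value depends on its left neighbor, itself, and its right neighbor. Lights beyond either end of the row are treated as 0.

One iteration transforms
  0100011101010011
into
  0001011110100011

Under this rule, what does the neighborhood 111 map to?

1

At position 6 the neighborhood is 111; the next row has 1 there.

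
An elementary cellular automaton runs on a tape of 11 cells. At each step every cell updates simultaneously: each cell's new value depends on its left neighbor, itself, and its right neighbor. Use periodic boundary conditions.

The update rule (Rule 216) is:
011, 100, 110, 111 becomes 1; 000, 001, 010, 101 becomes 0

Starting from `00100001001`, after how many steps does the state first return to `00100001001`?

10010000100
01001000010
00100100001
10010010000
01001001000
00100100100
00010010010
00001001001
10000100100
01000010010
00100001001

11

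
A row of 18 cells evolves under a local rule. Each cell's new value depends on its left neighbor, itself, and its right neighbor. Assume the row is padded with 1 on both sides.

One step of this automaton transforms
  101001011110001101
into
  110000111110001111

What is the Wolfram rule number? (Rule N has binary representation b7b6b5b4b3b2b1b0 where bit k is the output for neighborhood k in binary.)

position 8: 111 → 1  (bit 7 = 1)
position 0: 110 → 1  (bit 6 = 1)
position 1: 101 → 1  (bit 5 = 1)
position 3: 100 → 0  (bit 4 = 0)
position 7: 011 → 1  (bit 3 = 1)
position 2: 010 → 0  (bit 2 = 0)
position 4: 001 → 0  (bit 1 = 0)
position 12: 000 → 0  (bit 0 = 0)
bits b7..b0 = 11101000 = 232

232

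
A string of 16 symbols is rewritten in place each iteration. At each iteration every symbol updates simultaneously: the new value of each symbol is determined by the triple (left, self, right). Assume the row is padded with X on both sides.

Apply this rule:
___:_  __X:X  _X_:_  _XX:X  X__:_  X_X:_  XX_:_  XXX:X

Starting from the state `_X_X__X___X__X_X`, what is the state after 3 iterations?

iteration 1: _____X___X__X__X
iteration 2: ____X___X__X__XX
iteration 3: ___X___X__X__XXX

___X___X__X__XXX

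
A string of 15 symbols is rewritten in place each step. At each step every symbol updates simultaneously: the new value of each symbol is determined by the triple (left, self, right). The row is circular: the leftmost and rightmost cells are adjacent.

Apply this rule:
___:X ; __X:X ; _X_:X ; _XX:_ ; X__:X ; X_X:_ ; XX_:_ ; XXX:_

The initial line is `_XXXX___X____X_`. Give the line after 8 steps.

step 1: X____XXXXXXXXXX
step 2: _XXXX__________
step 3: X____XXXXXXXXXX  (repeats step 1; period 2)
step 8: _XXXX__________

_XXXX__________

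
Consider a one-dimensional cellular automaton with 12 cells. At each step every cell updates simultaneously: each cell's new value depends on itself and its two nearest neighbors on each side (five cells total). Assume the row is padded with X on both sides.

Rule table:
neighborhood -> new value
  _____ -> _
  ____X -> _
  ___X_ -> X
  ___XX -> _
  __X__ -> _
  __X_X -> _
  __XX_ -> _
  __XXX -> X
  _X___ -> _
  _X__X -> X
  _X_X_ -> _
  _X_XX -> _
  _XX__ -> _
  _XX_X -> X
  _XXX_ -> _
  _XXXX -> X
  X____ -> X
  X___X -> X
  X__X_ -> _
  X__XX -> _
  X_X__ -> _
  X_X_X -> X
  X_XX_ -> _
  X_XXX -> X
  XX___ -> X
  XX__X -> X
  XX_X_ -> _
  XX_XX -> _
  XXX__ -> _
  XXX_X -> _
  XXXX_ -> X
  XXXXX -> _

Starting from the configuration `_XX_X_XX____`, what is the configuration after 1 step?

__X_X___XX__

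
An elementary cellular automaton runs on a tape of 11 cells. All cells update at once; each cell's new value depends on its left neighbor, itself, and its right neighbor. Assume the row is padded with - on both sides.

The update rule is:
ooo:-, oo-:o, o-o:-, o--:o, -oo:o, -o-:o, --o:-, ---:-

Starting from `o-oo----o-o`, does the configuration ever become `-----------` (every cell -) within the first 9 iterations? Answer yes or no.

o-ooo---o-o
o-o-oo--o-o
o-o-ooo-o-o
o-o-o-o-o-o
o-o-o-o-o-o  (fixed point — unchanged through iteration 9)
iteration 9 is o-o-o-o-o-o, still not uniform -

no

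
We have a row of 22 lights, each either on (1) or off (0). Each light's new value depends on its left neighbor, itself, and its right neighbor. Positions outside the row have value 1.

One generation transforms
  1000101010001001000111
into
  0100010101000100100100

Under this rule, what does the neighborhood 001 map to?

At position 3 the neighborhood is 001; the next row has 0 there.

0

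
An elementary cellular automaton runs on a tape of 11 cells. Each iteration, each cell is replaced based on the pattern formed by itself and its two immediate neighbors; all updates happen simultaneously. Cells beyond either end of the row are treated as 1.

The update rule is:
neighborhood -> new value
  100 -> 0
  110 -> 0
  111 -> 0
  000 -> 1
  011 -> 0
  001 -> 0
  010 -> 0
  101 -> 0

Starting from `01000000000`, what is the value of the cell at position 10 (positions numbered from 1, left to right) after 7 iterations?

00011111110
01000000000  (repeats iteration 0; period 2)
iteration 7: 00011111110
position 10 holds 1

1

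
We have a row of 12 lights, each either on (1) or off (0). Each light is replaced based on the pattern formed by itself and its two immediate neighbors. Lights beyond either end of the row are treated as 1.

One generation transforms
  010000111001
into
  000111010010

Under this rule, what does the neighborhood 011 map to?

0

At position 6 the neighborhood is 011; the next row has 0 there.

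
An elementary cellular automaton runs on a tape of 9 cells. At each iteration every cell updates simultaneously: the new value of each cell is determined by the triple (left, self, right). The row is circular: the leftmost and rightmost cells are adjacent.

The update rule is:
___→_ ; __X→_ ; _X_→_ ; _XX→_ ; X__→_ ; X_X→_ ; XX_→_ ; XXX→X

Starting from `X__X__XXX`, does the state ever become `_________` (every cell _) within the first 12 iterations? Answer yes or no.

_______XX
_________
all cells are _ at iteration 2

yes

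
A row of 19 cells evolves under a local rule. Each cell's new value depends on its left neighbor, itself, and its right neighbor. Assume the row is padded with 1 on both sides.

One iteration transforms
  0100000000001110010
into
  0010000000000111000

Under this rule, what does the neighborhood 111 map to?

1

At position 13 the neighborhood is 111; the next row has 1 there.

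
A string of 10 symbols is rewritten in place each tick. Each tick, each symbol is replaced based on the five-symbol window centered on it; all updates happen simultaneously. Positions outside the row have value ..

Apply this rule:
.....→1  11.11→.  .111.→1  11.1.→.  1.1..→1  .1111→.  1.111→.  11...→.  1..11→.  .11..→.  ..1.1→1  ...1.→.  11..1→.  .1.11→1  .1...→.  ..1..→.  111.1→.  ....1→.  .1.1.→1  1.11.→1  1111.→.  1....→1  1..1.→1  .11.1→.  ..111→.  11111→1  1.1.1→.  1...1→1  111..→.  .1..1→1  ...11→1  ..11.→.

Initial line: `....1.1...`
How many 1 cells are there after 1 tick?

11..111.11
count of 1: 7

7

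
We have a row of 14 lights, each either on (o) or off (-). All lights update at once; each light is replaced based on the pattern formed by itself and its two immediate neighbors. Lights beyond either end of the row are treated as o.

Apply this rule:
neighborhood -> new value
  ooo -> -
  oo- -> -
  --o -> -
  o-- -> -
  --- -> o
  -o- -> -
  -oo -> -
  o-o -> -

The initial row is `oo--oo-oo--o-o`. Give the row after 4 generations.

--------------
-oooooooooooo-
--------------  (repeats generation 1; period 2)
generation 4: -oooooooooooo-

-oooooooooooo-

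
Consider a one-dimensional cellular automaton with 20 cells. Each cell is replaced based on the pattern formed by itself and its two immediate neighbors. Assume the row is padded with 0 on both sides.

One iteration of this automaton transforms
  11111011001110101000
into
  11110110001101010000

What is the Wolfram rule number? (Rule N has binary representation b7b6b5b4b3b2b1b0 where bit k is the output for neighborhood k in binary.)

position 1: 111 → 1  (bit 7 = 1)
position 4: 110 → 0  (bit 6 = 0)
position 5: 101 → 1  (bit 5 = 1)
position 8: 100 → 0  (bit 4 = 0)
position 0: 011 → 1  (bit 3 = 1)
position 14: 010 → 0  (bit 2 = 0)
position 9: 001 → 0  (bit 1 = 0)
position 18: 000 → 0  (bit 0 = 0)
bits b7..b0 = 10101000 = 168

168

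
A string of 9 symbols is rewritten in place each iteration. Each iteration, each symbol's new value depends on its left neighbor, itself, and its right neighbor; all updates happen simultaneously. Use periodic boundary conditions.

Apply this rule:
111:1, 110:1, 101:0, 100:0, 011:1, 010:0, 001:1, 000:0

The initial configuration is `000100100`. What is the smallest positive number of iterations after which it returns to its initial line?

iteration 1: 001001000
iteration 2: 010010000
iteration 3: 100100000
iteration 4: 001000001
iteration 5: 010000010
iteration 6: 100000100
iteration 7: 000001001
iteration 8: 000010010
iteration 9: 000100100

9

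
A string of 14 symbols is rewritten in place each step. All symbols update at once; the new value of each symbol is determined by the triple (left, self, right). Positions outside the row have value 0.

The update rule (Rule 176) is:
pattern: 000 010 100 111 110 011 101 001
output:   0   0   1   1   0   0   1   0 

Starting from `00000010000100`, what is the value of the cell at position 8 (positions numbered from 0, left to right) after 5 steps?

0

00000001000010
00000000100001
00000000010000
00000000001000
00000000000100
position 8 holds 0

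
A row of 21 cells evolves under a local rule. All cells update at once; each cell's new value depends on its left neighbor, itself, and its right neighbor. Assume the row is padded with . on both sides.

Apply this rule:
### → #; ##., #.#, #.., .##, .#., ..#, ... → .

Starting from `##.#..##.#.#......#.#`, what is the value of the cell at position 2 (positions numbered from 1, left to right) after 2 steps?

.....................
.....................
position 2 holds .

.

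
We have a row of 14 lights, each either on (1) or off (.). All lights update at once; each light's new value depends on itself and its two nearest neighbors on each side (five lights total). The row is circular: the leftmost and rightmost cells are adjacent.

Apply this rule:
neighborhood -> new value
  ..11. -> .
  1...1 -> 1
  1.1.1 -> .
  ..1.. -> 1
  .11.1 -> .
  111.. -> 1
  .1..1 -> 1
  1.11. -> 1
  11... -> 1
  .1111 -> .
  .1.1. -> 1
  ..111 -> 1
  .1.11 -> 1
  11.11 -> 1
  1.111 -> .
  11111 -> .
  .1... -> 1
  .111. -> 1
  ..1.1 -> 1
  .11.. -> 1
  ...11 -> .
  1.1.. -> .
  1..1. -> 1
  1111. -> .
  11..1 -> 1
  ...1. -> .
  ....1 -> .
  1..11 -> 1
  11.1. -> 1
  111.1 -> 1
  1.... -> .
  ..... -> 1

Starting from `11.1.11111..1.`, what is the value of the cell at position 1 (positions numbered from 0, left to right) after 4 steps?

.

1.1.1....11111
11.1.1...1....
..1.1.11.11...
..11.11.1111.1
position 1 holds .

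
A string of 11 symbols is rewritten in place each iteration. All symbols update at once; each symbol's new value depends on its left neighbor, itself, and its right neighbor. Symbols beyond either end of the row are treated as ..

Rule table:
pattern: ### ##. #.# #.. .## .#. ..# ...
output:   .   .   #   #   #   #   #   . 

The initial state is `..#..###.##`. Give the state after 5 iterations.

#.....##..#

.#####..##.
##....###.#
#.#..##..##
######.###.
#.....##..#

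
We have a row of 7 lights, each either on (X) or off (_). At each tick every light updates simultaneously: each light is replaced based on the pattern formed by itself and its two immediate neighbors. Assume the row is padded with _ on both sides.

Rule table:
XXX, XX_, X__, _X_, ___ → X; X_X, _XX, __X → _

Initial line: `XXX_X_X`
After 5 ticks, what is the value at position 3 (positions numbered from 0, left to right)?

_XX_X_X
__X_X_X
X_X_X_X
X_X_X_X  (fixed point — unchanged through tick 5)
position 3 holds _

_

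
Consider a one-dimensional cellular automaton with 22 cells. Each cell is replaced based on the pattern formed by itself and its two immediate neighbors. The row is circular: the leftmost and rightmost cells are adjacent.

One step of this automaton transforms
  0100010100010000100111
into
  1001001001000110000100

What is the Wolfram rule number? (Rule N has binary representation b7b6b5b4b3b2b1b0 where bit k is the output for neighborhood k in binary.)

41

position 20: 111 → 0  (bit 7 = 0)
position 21: 110 → 0  (bit 6 = 0)
position 0: 101 → 1  (bit 5 = 1)
position 2: 100 → 0  (bit 4 = 0)
position 19: 011 → 1  (bit 3 = 1)
position 1: 010 → 0  (bit 2 = 0)
position 4: 001 → 0  (bit 1 = 0)
position 3: 000 → 1  (bit 0 = 1)
bits b7..b0 = 00101001 = 41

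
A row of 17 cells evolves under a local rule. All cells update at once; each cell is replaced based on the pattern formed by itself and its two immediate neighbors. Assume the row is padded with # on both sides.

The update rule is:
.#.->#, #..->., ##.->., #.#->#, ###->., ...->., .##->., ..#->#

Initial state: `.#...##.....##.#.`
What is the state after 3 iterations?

..#......#..##..#

##..#......#..###
...##.....##.#...
..#......#..##..#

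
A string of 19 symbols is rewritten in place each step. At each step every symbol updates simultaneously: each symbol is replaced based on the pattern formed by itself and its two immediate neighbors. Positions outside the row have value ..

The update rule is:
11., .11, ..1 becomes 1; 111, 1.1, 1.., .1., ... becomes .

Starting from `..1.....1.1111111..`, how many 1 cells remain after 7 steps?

3

.1.....1..1.....1..
1.....1..1.....1...
.....1..1.....1....
....1..1.....1.....
...1..1.....1......
..1..1.....1.......
.1..1.....1........
count of 1: 3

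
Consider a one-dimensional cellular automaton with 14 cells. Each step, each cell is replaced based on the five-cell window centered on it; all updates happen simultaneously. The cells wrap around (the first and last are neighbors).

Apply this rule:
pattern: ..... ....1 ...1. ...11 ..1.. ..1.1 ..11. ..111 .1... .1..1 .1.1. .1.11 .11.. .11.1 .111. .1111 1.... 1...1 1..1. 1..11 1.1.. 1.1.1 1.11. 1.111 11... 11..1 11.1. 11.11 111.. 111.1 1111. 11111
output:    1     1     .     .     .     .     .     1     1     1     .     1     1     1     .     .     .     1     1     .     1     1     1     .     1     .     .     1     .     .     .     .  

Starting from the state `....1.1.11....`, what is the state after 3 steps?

111...11111.11
...11.1....1..
11..1.11.1..1.

11..1.11.1..1.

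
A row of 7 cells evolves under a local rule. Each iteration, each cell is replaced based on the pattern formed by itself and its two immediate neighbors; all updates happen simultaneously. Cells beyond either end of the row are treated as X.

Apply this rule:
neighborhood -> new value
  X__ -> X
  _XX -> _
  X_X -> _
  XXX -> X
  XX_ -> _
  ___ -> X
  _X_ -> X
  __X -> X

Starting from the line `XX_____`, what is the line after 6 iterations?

X_XXXXX
___XXXX
XXX_XXX
XX___XX
X_XXX_X
___X___

___X___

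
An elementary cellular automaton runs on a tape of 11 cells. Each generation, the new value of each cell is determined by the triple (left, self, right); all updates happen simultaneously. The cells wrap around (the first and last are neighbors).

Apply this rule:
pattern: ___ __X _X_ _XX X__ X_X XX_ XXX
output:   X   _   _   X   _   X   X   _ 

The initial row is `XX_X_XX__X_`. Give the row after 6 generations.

XX____XX_XX

XXX_XXX___X
__XXX_X_X_X
__X_XX_X_X_
X__XXXX_X__
___X__XX___
XX____XX_XX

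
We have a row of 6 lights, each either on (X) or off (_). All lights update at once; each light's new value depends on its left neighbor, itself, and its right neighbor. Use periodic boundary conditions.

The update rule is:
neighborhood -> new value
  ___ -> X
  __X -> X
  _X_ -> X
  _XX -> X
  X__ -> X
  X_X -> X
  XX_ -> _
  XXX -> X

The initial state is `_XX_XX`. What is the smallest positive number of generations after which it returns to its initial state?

XX_XX_
X_XX_X
_XX_XX

3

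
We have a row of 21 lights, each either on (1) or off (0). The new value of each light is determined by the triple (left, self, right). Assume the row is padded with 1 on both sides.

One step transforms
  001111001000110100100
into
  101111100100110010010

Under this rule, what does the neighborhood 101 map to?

At position 14 the neighborhood is 101; the next row has 0 there.

0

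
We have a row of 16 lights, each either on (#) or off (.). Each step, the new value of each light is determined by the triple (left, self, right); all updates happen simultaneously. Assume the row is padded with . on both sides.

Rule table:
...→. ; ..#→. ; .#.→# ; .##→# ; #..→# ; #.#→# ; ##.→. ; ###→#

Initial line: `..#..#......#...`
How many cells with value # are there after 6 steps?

11

step 1: ..##.##.....##..
step 2: ..#.##.#....#.#.
step 3: ..###.###...####
step 4: ..##.###.#..###.
step 5: ..#.###.###.##.#
step 6: ..####.###.##.##
count of #: 11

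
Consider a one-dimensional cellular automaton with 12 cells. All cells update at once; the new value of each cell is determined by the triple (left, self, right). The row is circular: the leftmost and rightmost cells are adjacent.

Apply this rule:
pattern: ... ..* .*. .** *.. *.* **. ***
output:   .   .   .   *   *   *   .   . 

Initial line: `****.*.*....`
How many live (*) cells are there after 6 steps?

*...*.*.*...
.*...*.*.*..
..*...*.*.*.
...*...*.*.*
*...*...*.*.
.*...*...*.*
count of *: 4

4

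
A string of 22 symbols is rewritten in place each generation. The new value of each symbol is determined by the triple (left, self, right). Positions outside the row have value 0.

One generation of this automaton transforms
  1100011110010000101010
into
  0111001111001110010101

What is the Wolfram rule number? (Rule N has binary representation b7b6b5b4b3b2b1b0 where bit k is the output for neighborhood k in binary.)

241

position 6: 111 → 1  (bit 7 = 1)
position 1: 110 → 1  (bit 6 = 1)
position 17: 101 → 1  (bit 5 = 1)
position 2: 100 → 1  (bit 4 = 1)
position 0: 011 → 0  (bit 3 = 0)
position 11: 010 → 0  (bit 2 = 0)
position 4: 001 → 0  (bit 1 = 0)
position 3: 000 → 1  (bit 0 = 1)
bits b7..b0 = 11110001 = 241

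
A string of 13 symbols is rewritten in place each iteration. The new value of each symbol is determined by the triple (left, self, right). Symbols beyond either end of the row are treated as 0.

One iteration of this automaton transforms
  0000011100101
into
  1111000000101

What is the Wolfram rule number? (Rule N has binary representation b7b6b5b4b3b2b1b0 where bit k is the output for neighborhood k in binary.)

5

position 6: 111 → 0  (bit 7 = 0)
position 7: 110 → 0  (bit 6 = 0)
position 11: 101 → 0  (bit 5 = 0)
position 8: 100 → 0  (bit 4 = 0)
position 5: 011 → 0  (bit 3 = 0)
position 10: 010 → 1  (bit 2 = 1)
position 4: 001 → 0  (bit 1 = 0)
position 0: 000 → 1  (bit 0 = 1)
bits b7..b0 = 00000101 = 5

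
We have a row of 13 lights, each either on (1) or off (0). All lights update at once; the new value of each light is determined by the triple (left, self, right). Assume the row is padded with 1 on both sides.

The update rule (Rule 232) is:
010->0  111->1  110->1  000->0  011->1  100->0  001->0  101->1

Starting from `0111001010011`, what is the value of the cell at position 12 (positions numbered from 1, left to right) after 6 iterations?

iteration 1: 1111000100011
iteration 2: 1111000000011
iteration 3: 1111000000011  (fixed point — unchanged through iteration 6)
position 12 holds 1

1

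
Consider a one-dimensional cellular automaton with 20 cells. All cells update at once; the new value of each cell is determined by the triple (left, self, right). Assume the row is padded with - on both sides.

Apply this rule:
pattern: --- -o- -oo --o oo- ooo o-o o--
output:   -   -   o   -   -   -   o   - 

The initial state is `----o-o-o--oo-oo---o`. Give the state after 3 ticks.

tick 1: -----o-o---o-oo-----
tick 2: ------o-----oo------
tick 3: ------------o-------

------------o-------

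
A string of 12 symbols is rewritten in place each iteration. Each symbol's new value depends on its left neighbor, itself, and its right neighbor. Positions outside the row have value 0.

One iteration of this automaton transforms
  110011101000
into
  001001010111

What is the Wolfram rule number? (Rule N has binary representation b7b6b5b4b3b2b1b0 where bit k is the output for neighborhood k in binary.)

position 5: 111 → 1  (bit 7 = 1)
position 1: 110 → 0  (bit 6 = 0)
position 7: 101 → 1  (bit 5 = 1)
position 2: 100 → 1  (bit 4 = 1)
position 0: 011 → 0  (bit 3 = 0)
position 8: 010 → 0  (bit 2 = 0)
position 3: 001 → 0  (bit 1 = 0)
position 10: 000 → 1  (bit 0 = 1)
bits b7..b0 = 10110001 = 177

177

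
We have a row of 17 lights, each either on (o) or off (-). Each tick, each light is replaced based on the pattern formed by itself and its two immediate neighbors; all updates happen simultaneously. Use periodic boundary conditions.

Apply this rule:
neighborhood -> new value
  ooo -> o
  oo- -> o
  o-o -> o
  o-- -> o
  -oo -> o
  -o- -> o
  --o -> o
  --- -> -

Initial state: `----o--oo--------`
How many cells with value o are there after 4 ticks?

13

---ooooooo-------
--ooooooooo------
-ooooooooooo-----
ooooooooooooo----
count of o: 13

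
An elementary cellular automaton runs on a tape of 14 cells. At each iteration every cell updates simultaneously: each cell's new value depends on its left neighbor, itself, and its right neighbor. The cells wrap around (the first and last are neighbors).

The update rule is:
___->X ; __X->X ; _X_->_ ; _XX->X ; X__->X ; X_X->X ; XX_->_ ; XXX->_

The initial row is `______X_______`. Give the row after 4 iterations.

_______XX_____

XXXXXX_XXXXXXX
______XX______
XXXXXXX_XXXXXX
_______XX_____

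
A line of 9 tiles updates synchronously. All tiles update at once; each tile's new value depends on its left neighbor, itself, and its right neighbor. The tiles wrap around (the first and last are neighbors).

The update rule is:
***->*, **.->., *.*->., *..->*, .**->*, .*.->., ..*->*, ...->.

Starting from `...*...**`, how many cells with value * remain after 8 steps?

3

*.*.*.**.
......*..
.....*.*.
....*...*
*..*.*.*.
.**......
**.*.....
*...*...*
count of *: 3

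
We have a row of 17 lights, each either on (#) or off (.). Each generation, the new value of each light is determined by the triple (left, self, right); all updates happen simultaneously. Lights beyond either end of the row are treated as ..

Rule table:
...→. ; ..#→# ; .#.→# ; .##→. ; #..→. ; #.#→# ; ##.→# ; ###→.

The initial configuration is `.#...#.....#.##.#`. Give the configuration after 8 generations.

.#.#..#.#..#.##.#

##..##....###.###
.#.#.#...#..##..#
######..##.#.#.##
.....#.#.######.#
....#####.....###
...#....#....#..#
..##...##...##.##
.#.#..#.#..#.##.#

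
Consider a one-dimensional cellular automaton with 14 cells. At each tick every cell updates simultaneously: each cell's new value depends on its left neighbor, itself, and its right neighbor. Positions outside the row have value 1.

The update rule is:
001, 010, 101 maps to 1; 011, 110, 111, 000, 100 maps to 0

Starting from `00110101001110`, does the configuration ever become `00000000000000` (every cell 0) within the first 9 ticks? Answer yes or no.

no

01001111010001
11010000110010
00110001000111
01000011001000
11000100011001
00001100100010
00010001100111
00110010001000
01000110011001
tick 9 is 01000110011001, still not uniform 0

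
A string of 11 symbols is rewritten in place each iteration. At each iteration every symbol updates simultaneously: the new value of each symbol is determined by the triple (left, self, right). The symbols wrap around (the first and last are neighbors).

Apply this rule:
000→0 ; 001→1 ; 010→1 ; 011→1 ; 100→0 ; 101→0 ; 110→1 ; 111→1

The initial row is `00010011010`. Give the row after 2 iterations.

00110111010
01110111010

01110111010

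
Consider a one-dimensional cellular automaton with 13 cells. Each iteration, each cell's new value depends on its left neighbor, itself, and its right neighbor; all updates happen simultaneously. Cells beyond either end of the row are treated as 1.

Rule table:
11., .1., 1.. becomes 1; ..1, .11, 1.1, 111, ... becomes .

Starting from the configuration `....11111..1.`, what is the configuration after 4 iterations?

..11.....1.1.

1.......11.1.
11.......1.1.
.11......1.1.
..11.....1.1.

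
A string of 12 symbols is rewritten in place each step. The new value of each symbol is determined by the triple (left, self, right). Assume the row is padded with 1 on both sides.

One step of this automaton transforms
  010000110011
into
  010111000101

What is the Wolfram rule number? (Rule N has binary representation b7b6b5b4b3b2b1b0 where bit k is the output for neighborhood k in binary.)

position 11: 111 → 1  (bit 7 = 1)
position 7: 110 → 0  (bit 6 = 0)
position 0: 101 → 0  (bit 5 = 0)
position 2: 100 → 0  (bit 4 = 0)
position 6: 011 → 0  (bit 3 = 0)
position 1: 010 → 1  (bit 2 = 1)
position 5: 001 → 1  (bit 1 = 1)
position 3: 000 → 1  (bit 0 = 1)
bits b7..b0 = 10000111 = 135

135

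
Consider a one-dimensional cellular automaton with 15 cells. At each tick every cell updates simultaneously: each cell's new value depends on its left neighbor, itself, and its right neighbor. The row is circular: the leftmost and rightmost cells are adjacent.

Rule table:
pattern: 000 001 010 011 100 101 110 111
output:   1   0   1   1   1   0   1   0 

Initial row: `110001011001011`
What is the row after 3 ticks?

010101010101011

tick 1: 011101011101010
tick 2: 010101010101011
tick 3: 010101010101011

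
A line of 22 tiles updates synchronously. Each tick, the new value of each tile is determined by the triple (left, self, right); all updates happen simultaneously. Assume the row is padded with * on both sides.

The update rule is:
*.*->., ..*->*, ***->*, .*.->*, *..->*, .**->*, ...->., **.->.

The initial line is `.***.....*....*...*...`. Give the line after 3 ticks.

.**.*...***..***.***.*
.*..**.***.****..**..*
.****..**..***.***.***

.****..**..***.***.***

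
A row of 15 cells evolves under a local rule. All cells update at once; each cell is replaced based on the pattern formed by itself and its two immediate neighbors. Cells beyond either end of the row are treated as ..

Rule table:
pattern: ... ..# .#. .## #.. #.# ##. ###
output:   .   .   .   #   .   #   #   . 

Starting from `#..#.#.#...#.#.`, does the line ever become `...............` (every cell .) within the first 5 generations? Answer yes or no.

....#.#.....#..
.....#.........
...............
all cells are . at generation 3

yes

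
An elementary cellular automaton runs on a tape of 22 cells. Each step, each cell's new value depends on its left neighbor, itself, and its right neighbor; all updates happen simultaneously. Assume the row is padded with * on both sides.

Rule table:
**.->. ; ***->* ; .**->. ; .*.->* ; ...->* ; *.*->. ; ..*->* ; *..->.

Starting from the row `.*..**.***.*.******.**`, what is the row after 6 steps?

.*.*....*..*..****...*
.*.*.****.**.*.**..**.
.*.*..**.....*....*...
.*.*.*...*****.****.**
.*.*.*.**.***...**...*
.*.*.*.....*..**...**.

.*.*.*.....*..**...**.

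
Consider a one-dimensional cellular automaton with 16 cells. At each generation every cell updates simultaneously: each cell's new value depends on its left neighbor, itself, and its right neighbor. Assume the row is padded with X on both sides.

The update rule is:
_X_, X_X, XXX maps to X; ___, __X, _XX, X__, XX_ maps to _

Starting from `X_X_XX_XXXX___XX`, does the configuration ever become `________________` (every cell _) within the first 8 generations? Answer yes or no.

yes

_XXX__X_XX_____X
X_X___XX________
_XX_____________
X_______________
________________
all cells are _ at generation 5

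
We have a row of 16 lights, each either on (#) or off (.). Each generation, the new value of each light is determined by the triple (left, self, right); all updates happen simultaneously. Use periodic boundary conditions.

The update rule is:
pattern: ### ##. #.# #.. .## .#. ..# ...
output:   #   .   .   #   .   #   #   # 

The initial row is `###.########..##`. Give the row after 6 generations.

##.##...##...#.#

##...######.##.#
#.###.####......
#..#...##.######
.######....#####
..####.####.###.
##.##...##...#.#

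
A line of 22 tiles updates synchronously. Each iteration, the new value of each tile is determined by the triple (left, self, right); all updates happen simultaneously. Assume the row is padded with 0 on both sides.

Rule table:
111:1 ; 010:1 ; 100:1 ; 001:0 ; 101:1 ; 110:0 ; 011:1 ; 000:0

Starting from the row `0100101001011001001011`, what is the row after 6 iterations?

0110111101110101101110
0101111011101111011101
0111110111011110111011
0111101110111101110110
0111011101111011101101
0110111011110111011011

0110111011110111011011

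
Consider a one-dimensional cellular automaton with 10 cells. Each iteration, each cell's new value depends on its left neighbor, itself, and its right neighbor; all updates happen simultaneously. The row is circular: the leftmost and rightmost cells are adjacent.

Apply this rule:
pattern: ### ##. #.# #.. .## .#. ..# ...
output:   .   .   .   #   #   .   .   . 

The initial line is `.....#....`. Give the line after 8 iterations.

......#...
.......#..
........#.
.........#
#.........
.#........
..#.......
...#......

...#......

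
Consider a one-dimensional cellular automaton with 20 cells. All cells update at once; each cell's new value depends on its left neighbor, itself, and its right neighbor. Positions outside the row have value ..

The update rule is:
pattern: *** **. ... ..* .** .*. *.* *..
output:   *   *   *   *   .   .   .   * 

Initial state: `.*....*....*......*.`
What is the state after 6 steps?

...**..***..***..***

*.****.****.******.*
...***..***..*****..
***.****.****.******
.**..***..***..*****
*.***.****.****.****
...**..***..***..***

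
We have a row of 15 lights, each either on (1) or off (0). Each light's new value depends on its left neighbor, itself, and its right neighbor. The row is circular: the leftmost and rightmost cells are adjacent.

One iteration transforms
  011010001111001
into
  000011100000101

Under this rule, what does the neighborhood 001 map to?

At position 7 the neighborhood is 001; the next row has 0 there.

0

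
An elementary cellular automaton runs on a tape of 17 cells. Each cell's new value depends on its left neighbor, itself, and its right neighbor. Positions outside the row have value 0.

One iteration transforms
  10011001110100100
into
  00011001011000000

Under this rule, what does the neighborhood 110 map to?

1

At position 4 the neighborhood is 110; the next row has 1 there.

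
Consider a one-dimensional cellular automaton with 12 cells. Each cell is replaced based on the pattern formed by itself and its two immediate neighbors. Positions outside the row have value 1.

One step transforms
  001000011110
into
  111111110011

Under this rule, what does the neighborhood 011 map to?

1

At position 7 the neighborhood is 011; the next row has 1 there.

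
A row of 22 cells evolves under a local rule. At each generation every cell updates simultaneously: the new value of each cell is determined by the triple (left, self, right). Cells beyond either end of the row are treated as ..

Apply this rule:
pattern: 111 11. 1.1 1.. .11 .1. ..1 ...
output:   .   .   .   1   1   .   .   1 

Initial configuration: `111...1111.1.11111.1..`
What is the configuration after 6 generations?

1..11.1......1......11
.1.1...11111..11111.1.
....11.1....1.1......1
111.1...111....11111..
1....11.1..111.1....11
.111.1...1.1....111.1.

.111.1...1.1....111.1.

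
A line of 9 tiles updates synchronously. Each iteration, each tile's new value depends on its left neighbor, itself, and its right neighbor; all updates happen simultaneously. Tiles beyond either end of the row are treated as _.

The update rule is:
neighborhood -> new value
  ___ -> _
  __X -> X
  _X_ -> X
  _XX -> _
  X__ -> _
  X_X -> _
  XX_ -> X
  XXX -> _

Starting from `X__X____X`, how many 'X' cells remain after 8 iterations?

X_XX___XX
X__X__X_X
X_XX_XX_X
X__X__X_X  (repeats iteration 2; period 2)
iteration 8: X__X__X_X
count of X: 4

4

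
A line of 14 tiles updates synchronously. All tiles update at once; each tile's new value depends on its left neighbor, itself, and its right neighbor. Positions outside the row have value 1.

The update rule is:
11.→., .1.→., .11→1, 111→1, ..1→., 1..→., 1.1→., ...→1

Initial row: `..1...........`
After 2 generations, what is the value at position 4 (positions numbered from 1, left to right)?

.

generation 1: ....111111111.
generation 2: .11.11111111..
position 4 holds .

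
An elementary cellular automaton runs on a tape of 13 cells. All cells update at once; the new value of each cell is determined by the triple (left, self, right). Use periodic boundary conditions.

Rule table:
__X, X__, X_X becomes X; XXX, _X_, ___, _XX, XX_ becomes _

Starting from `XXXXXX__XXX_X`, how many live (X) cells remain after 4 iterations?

______XX___X_
_____X__X_X_X
X___X_XX_X_X_
_X_X_X__X_X_X
count of X: 6

6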